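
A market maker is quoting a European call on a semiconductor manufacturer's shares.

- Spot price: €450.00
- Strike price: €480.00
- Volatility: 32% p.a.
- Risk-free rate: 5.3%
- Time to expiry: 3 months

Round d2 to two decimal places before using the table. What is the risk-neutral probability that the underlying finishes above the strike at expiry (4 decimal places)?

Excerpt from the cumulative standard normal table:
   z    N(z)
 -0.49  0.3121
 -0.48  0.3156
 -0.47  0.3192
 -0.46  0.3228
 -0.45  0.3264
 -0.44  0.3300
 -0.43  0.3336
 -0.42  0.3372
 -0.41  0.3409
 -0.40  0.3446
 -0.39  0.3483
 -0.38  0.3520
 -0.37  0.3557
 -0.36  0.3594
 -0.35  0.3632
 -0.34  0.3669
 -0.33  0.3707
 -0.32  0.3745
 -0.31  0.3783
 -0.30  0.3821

0.3446

T = 0.25;  σ√T = 0.1600
d₁ = [ln(450/480) + (0.053 + 0.32²/2)·0.25] / 0.1600 = [-0.0645 + 0.0261] / 0.1600 = -0.2406 → -0.24
d₂ = d₁ − σ√T = -0.2406 − 0.1600 = -0.4006 → -0.40
Pr(exercise) under Q = N(d₂) = 0.3446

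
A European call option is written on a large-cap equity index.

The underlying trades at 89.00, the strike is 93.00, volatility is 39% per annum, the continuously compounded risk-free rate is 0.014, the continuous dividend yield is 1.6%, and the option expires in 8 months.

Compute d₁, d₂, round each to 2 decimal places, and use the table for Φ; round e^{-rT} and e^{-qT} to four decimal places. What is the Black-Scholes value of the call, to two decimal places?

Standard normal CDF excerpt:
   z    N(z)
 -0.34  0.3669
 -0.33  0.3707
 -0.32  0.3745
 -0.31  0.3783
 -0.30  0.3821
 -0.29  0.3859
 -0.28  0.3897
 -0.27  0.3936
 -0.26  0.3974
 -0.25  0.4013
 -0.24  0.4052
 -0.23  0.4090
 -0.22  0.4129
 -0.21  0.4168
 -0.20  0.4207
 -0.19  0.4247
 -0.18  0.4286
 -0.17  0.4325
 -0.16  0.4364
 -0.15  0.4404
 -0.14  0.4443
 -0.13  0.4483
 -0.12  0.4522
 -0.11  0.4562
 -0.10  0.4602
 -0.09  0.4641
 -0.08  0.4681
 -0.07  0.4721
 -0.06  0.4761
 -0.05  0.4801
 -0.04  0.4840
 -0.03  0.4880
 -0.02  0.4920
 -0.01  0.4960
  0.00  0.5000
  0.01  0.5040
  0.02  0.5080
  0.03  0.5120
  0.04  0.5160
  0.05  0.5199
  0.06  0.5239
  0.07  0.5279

9.53

σ√T = 0.39 × 0.8165 = 0.3184
ln(S/K) + (r − q + σ²/2)T = ln(89/93) + (0.014 − 0.016 + 0.39²/2)·0.6667 = -0.0440 + 0.0494 = 0.0054
d₁ = 0.0054 / 0.3184 = 0.0170 ⇒ 0.02
d₂ = d₁ − σ√T = 0.0170 − 0.3184 = -0.3015 ⇒ -0.30
e^(−qT) = e^(−0.016·0.6667) = 0.9894;  e^(−rT) = e^(−0.014·0.6667) = 0.9907
C = 89·0.9894·N(0.02) − 93·0.9907·N(-0.30) = 89·0.9894·0.5080 − 93·0.9907·0.3821 = 44.7328 − 35.2048 = 9.5279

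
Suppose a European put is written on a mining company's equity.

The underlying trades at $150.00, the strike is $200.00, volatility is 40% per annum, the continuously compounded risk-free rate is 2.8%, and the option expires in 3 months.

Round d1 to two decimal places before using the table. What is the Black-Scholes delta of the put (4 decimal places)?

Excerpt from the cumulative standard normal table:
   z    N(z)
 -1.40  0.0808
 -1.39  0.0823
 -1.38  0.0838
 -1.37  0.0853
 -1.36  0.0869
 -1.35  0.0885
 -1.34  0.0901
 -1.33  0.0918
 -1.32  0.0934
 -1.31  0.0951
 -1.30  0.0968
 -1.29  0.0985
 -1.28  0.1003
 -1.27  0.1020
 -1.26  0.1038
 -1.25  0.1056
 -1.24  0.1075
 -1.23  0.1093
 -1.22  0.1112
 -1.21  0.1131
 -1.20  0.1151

-0.9032

σ√T = 0.4·√0.25 = 0.2000
d₁ = [ln(150/200) + (0.028 + 0.4²/2)·0.25] / 0.2000 = [-0.2877 + 0.0270] / 0.2000 = -1.3034 → -1.30
N(d₁) = N(-1.30) = 0.0968
Δ_put = N(d₁) − 1 = 0.0968 − 1 = -0.9032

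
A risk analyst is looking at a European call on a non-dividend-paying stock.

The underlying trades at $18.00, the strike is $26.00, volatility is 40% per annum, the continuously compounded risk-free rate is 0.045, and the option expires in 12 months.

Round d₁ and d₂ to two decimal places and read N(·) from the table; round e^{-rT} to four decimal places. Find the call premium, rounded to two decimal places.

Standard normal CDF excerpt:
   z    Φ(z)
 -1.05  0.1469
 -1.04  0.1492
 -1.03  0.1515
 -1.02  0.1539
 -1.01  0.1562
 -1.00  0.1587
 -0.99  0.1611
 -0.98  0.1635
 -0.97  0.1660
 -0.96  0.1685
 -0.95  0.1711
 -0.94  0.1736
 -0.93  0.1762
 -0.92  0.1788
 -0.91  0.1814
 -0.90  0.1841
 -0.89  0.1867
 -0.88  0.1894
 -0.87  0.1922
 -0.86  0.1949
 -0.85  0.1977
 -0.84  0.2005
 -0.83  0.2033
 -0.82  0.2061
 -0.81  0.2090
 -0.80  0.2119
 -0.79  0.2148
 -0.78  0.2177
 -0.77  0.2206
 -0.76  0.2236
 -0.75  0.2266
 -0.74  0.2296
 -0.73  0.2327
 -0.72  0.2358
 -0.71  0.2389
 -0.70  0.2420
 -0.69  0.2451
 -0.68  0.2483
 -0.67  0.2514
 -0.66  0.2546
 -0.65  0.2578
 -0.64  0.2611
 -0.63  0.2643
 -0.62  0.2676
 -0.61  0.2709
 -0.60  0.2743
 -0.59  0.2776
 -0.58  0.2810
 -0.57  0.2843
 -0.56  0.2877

σ√T = 0.4 × 1.0000 = 0.4000
d₁ = [ln(18/26) + (0.045 + ½·0.4²)·1] / (σ√T) = (-0.3677 + 0.1250) / 0.4000 = -0.6068 → -0.61
d₂ = -0.6068 − 0.4000 = -1.0068 → -1.01
e^(−rT) = e^(−0.045·1) = 0.9560
N(d₁) = N(-0.61) = 0.2709;  N(d₂) = N(-1.01) = 0.1562
C = 18·0.2709 − 26·0.9560·0.1562 = 4.8762 − 3.8825 = 0.9937

$0.99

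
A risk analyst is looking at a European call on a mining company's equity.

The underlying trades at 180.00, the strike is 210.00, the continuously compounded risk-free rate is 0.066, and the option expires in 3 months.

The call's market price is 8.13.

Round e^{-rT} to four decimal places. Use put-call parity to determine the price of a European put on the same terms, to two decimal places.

exp(−rT) = exp(−0.066·0.25) = 0.9836
Put-call parity: C − P = S − K·e^(−rT) = 180 − 210·0.9836 = 180 − 206.5560 = -26.5560
P = C − (C − P) = 8.13 − (-26.5560) = 34.6860

34.69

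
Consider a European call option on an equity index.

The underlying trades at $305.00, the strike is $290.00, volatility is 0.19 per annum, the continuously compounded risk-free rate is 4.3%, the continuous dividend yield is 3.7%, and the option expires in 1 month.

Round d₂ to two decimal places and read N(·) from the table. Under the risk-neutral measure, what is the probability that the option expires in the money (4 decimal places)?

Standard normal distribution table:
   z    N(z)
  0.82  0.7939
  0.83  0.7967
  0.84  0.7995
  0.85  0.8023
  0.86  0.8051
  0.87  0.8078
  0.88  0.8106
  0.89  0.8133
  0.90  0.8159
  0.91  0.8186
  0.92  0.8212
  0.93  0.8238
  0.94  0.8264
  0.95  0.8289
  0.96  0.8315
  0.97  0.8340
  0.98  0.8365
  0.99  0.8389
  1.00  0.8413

σ√T = 0.19 × 0.2887 = 0.0548
ln(S/K) + (r − q + σ²/2)T = ln(305/290) + (0.043 − 0.037 + 0.19²/2)·0.08333 = 0.0504 + 0.0020 = 0.0524
d₁ = 0.0524 / 0.0548 = 0.9560 ≈ 0.96
d₂ = d₁ − σ√T = 0.9560 − 0.0548 = 0.9012 ≈ 0.90
Pr(exercise) under Q = N(d₂) = 0.8159

0.8159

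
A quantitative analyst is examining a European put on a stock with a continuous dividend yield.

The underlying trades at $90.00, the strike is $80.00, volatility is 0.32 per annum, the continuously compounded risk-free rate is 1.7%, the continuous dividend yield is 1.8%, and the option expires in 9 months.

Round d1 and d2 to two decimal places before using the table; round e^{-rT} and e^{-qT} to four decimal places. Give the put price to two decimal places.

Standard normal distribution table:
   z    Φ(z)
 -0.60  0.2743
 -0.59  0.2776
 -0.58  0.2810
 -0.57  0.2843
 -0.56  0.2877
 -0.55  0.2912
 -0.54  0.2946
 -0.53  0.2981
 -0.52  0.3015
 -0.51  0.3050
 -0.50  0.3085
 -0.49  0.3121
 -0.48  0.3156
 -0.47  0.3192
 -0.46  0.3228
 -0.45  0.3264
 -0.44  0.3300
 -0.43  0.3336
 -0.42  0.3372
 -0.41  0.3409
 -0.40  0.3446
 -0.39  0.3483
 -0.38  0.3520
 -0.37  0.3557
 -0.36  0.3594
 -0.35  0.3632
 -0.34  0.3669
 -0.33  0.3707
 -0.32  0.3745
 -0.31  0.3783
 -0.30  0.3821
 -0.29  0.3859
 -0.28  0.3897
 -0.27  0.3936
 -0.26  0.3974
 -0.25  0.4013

σ√T = 0.32 × 0.8660 = 0.2771
ln(S/K) + (r − q + σ²/2)T = ln(90/80) + (0.017 − 0.018 + 0.32²/2)·0.75 = 0.1178 + 0.0377 = 0.1554
d₁ = 0.1554 / 0.2771 = 0.5609 ⇒ 0.56
d₂ = d₁ − σ√T = 0.5609 − 0.2771 = 0.2837 ⇒ 0.28
e^(−qT) = e^(−0.018·0.75) = 0.9866;  e^(−rT) = e^(−0.017·0.75) = 0.9873
P = 80·0.9873·N(-0.28) − 90·0.9866·N(-0.56) = 80·0.9873·0.3897 − 90·0.9866·0.2877 = 30.7801 − 25.5460 = 5.2340

$5.23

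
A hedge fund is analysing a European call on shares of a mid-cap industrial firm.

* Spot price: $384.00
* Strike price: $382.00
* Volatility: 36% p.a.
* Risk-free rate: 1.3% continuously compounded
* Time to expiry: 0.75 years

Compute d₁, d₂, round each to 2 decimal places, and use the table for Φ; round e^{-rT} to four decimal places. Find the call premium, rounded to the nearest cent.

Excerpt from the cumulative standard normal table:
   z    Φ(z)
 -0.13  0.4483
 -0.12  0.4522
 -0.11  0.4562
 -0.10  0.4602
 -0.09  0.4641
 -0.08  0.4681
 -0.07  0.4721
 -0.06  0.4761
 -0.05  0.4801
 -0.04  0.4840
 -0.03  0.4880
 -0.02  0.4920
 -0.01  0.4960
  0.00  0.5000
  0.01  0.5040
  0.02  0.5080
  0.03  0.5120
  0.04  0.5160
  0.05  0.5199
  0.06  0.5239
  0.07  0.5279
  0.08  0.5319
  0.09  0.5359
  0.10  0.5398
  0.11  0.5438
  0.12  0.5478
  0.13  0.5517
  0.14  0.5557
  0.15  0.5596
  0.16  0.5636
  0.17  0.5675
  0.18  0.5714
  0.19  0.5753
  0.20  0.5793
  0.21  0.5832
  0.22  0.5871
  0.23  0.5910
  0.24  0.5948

$49.87

σ√T = 0.36 × 0.8660 = 0.3118
ln(S/K) + (r + σ²/2)T = ln(384/382) + (0.013 + 0.36²/2)·0.75 = 0.0052 + 0.0583 = 0.0636
d₁ = 0.0636 / 0.3118 = 0.2039 ⇒ 0.20
d₂ = d₁ − σ√T = 0.2039 − 0.3118 = -0.1079 ⇒ -0.11
e^(−rT) = e^(−0.013·0.75) = 0.9903
N(d₁) = N(0.20) = 0.5793;  N(d₂) = N(-0.11) = 0.4562
C = 384·0.5793 − 382·0.9903·0.4562 = 222.4512 − 172.5780 = 49.8732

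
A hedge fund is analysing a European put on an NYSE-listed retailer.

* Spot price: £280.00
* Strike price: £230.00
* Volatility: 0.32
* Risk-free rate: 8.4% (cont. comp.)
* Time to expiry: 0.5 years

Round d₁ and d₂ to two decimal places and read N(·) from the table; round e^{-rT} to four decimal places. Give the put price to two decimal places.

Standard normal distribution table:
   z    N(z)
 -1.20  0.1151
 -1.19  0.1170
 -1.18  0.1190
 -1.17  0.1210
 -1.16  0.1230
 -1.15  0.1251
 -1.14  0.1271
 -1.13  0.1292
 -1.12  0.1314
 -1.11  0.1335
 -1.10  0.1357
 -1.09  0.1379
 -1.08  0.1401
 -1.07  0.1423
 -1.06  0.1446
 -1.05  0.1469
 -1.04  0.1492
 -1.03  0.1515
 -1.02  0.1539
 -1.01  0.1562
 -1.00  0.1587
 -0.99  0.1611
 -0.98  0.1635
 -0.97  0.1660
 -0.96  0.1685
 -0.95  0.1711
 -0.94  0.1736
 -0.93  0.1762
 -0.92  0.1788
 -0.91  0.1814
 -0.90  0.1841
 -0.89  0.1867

σ√T = 0.32·√0.5 = 0.2263
d₁ = [ln(280/230) + (0.084 + 0.32²/2)·0.5] / 0.2263 = [0.1967 + 0.0676] / 0.2263 = 1.1681 which rounds to 1.17
d₂ = d₁ − σ√T = 1.1681 − 0.2263 = 0.9418 which rounds to 0.94
exp(−rT) = exp(−0.084·0.5) = 0.9589
N(−d₂) = N(-0.94) = 0.1736;  N(−d₁) = N(-1.17) = 0.1210
P = 230·0.9589·0.1736 − 280·0.1210 = 38.2870 − 33.8800 = 4.4070

£4.41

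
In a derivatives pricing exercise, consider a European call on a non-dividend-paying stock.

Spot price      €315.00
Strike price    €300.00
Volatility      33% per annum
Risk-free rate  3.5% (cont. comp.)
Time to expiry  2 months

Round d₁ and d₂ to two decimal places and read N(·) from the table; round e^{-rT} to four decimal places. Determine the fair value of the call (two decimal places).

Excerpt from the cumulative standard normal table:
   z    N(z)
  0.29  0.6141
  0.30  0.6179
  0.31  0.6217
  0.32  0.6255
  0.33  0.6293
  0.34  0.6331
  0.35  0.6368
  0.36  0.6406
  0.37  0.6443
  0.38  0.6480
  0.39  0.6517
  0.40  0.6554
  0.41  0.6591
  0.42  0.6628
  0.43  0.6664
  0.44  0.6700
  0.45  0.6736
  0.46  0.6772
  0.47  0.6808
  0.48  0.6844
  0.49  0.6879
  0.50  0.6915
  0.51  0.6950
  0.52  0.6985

T = 0.1667;  σ√T = 0.1347
d₁ = [ln(315/300) + (0.035 + ½·0.33²)·0.1667] / (σ√T) = (0.0488 + 0.0149) / 0.1347 = 0.4728 ⇒ 0.47
d₂ = 0.4728 − 0.1347 = 0.3381 ⇒ 0.34
exp(−rT) = exp(−0.035·0.1667) = 0.9942
C = 315·N(0.47) − 300·0.9942·N(0.34) = 315·0.6808 − 300·0.9942·0.6331 = 214.4520 − 188.8284 = 25.6236

€25.62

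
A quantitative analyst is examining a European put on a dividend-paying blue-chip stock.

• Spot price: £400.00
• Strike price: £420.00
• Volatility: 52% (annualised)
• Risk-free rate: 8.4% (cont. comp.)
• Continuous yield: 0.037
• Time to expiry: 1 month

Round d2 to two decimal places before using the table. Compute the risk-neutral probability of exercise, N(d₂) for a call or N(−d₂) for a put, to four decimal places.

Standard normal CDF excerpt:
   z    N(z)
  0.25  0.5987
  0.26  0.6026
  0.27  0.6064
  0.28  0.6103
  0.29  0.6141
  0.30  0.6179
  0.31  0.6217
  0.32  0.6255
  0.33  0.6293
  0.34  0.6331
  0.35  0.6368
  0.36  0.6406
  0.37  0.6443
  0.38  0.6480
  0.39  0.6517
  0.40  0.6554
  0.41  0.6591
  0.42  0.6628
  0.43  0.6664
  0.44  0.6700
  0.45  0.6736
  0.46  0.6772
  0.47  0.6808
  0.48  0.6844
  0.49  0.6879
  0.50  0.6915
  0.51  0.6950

0.6443

σ√T = 0.52·√0.08333 = 0.1501
ln(S/K) + (r − q + σ²/2)T = ln(400/420) + (0.084 − 0.037 + 0.52²/2)·0.08333 = -0.0488 + 0.0152 = -0.0336
d₁ = -0.0336 / 0.1501 = -0.2239 → -0.22
d₂ = d₁ − σ√T = -0.2239 − 0.1501 = -0.3740 → -0.37
Risk-neutral Pr[S_T < K] = N(−d₂) = N(0.37) = 0.6443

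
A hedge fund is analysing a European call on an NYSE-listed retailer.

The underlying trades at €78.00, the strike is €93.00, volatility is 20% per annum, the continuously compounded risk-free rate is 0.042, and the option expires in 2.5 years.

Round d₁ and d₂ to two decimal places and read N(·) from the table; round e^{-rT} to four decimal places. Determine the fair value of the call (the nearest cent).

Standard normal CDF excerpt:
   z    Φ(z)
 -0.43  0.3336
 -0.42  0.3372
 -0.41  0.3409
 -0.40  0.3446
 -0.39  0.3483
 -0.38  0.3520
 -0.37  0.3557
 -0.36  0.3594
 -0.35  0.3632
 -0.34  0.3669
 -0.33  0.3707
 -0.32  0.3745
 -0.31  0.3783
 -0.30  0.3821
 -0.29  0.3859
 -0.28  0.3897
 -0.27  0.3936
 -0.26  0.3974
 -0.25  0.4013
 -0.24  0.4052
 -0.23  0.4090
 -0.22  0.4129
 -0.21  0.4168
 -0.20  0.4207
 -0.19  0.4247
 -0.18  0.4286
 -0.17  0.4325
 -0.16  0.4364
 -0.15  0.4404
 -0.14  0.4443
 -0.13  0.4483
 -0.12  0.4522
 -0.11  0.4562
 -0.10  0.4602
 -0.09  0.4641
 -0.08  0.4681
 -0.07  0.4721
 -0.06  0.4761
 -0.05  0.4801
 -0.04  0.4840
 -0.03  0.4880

€7.35

σ√T = 0.2·√2.5 = 0.3162
ln(S/K) + (r + σ²/2)T = ln(78/93) + (0.042 + 0.2²/2)·2.5 = -0.1759 + 0.1550 = -0.0209
d₁ = -0.0209 / 0.3162 = -0.0661 → -0.07
d₂ = d₁ − σ√T = -0.0661 − 0.3162 = -0.3823 → -0.38
e^(−rT) = e^(−0.042·2.5) = 0.9003
N(d₁) = N(-0.07) = 0.4721;  N(d₂) = N(-0.38) = 0.3520
C = 78·0.4721 − 93·0.9003·0.3520 = 36.8238 − 29.4722 = 7.3516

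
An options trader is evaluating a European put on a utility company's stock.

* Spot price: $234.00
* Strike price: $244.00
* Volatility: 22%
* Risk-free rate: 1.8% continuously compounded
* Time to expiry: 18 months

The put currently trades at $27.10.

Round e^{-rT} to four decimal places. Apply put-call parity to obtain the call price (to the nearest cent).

exp(−rT) = exp(−0.018·1.5) = 0.9734
Put-call parity: C − P = S − K·e^(−rT) = 234 − 244·0.9734 = 234 − 237.5096 = -3.5096
C = P + (C − P) = 27.10 + (-3.5096) = 23.5904

$23.59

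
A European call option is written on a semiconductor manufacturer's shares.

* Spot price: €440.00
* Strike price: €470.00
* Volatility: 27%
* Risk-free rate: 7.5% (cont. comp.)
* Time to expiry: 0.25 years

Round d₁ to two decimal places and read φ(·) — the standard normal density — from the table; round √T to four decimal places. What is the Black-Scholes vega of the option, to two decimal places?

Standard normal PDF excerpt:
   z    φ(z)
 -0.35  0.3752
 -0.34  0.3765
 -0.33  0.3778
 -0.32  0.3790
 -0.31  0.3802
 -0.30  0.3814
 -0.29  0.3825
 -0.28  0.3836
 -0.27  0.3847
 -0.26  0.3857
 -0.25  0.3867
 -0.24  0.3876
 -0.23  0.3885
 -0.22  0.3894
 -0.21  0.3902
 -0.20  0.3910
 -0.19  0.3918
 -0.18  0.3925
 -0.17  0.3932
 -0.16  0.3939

σ√T = 0.27·√0.25 = 0.1350
ln(S/K) + (r + σ²/2)T = ln(440/470) + (0.075 + 0.27²/2)·0.25 = -0.0660 + 0.0279 = -0.0381
d₁ = -0.0381 / 0.1350 = -0.2822 which rounds to -0.28
√T = √0.25 = 0.5000
φ(d₁) = φ(-0.28) = 0.3836
vega = S·φ(d₁)·√T = 440·0.3836·0.5000 = 84.3920

84.39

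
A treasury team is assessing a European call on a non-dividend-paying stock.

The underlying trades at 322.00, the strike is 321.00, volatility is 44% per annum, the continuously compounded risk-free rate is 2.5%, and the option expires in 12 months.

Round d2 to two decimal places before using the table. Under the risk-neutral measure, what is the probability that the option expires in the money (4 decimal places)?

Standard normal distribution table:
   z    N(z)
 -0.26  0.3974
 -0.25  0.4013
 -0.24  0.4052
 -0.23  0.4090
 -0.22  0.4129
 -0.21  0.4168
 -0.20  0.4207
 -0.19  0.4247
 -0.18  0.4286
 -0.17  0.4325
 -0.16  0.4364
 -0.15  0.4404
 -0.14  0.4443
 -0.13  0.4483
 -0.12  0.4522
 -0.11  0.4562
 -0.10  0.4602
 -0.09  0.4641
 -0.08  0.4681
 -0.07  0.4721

T = 1;  σ√T = 0.4400
d₁ = [ln(322/321) + (0.025 + ½·0.44²)·1] / (σ√T) = (0.0031 + 0.1218) / 0.4400 = 0.2839 ⇒ 0.28
d₂ = 0.2839 − 0.4400 = -0.1561 ⇒ -0.16
Pr(exercise) under Q = N(d₂) = 0.4364

0.4364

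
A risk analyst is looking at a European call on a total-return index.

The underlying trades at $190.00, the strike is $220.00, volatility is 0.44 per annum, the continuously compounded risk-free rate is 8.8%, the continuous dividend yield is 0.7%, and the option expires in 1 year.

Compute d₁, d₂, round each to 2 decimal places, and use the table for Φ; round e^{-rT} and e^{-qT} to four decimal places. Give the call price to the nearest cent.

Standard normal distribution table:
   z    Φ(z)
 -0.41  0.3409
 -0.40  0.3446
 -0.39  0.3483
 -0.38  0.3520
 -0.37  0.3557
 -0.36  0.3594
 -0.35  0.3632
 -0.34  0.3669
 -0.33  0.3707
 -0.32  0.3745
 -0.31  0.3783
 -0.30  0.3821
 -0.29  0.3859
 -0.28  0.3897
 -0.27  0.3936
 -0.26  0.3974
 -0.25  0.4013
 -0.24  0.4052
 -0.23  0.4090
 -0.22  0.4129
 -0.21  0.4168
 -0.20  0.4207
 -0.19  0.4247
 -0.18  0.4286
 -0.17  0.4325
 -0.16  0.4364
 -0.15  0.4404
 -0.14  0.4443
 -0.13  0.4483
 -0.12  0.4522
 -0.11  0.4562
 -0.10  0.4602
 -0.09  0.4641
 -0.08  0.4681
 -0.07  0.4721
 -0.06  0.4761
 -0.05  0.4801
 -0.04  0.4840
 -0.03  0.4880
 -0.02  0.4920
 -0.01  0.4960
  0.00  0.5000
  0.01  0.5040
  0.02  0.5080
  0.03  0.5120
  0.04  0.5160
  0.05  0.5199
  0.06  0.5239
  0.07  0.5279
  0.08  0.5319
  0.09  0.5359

σ√T = 0.44·√1 = 0.4400
d₁ = [ln(190/220) + (0.088 − 0.007 + 0.44²/2)·1] / 0.4400 = [-0.1466 + 0.1778] / 0.4400 = 0.0709 which rounds to 0.07
d₂ = d₁ − σ√T = 0.0709 − 0.4400 = -0.3691 which rounds to -0.37
exp(−qT) = exp(−0.007·1) = 0.9930;  exp(−rT) = exp(−0.088·1) = 0.9158
N(d₁) = N(0.07) = 0.5279;  N(d₂) = N(-0.37) = 0.3557
C = 190·0.9930·0.5279 − 220·0.9158·0.3557 = 99.5989 − 71.6650 = 27.9339

$27.93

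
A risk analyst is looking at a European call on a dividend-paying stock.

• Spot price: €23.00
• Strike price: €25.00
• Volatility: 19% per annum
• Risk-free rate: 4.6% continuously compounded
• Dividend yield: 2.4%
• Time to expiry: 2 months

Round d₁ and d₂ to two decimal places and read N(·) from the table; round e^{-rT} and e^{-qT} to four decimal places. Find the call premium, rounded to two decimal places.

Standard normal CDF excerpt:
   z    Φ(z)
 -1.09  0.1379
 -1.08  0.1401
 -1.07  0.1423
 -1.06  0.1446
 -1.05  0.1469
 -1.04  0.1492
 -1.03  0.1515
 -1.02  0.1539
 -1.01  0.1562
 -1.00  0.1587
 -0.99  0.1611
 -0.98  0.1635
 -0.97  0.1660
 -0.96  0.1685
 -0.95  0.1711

σ√T = 0.19 × 0.4082 = 0.0776
d₁ = [ln(23/25) + (0.046 − 0.024 + ½·0.19²)·0.1667] / (σ√T) = (-0.0834 + 0.0067) / 0.0776 = -0.9889 ≈ -0.99
d₂ = -0.9889 − 0.0776 = -1.0665 ≈ -1.07
exp(−qT) = exp(−0.024·0.1667) = 0.9960;  exp(−rT) = exp(−0.046·0.1667) = 0.9924
C = 23·0.9960·N(-0.99) − 25·0.9924·N(-1.07) = 23·0.9960·0.1611 − 25·0.9924·0.1423 = 3.6905 − 3.5305 = 0.1600

€0.16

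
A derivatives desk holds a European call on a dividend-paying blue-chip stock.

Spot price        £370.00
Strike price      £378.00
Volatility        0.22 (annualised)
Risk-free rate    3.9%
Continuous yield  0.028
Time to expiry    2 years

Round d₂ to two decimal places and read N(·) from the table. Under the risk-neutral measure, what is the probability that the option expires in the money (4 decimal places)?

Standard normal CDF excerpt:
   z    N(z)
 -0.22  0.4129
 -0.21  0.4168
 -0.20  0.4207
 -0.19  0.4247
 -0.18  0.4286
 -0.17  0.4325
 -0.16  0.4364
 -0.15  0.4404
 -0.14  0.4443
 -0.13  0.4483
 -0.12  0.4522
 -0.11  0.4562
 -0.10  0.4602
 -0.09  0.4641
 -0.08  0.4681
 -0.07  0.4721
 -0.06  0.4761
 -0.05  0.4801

0.4404

σ√T = 0.22 × 1.4142 = 0.3111
d₁ = [ln(370/378) + (0.039 − 0.028 + 0.22²/2)·2] / 0.3111 = [-0.0214 + 0.0704] / 0.3111 = 0.1575 ≈ 0.16
d₂ = d₁ − σ√T = 0.1575 − 0.3111 = -0.1536 ≈ -0.15
Risk-neutral Pr[S_T > K] = N(d₂) = N(-0.15) = 0.4404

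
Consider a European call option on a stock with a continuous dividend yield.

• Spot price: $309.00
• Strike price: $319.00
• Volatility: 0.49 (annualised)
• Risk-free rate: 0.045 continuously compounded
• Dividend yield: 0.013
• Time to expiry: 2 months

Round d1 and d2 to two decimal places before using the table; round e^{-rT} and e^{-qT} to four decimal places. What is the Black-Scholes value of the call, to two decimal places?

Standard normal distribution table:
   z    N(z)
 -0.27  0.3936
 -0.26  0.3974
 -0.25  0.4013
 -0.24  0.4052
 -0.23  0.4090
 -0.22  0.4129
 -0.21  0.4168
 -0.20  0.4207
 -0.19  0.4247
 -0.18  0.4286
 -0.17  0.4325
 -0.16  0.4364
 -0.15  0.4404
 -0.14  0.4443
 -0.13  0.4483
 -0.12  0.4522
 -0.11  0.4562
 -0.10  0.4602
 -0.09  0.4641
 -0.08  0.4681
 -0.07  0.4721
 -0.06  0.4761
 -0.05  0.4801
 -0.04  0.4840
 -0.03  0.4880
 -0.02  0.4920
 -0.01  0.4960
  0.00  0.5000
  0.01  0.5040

$20.97

σ√T = 0.49 × 0.4082 = 0.2000
d₁ = [ln(309/319) + (0.045 − 0.013 + 0.49²/2)·0.1667] / 0.2000 = [-0.0318 + 0.0253] / 0.2000 = -0.0325 ≈ -0.03
d₂ = d₁ − σ√T = -0.0325 − 0.2000 = -0.2326 ≈ -0.23
e^(−qT) = e^(−0.013·0.1667) = 0.9978;  e^(−rT) = e^(−0.045·0.1667) = 0.9925
N(d₁) = N(-0.03) = 0.4880;  N(d₂) = N(-0.23) = 0.4090
C = 309·0.9978·0.4880 − 319·0.9925·0.4090 = 150.4603 − 129.4925 = 20.9678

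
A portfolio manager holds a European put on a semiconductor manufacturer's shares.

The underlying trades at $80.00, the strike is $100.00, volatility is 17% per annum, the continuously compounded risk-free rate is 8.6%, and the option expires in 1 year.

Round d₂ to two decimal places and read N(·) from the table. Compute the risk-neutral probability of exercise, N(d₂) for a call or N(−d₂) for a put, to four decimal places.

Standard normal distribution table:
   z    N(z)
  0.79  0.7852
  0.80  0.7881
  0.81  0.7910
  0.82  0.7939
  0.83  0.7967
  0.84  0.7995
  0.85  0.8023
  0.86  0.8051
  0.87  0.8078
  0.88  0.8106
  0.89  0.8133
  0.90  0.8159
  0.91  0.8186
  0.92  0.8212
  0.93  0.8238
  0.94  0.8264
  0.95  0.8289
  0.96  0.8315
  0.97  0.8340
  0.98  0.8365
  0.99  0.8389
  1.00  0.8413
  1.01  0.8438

σ√T = 0.17·√1 = 0.1700
d₁ = [ln(80/100) + (0.086 + 0.17²/2)·1] / 0.1700 = [-0.2231 + 0.1004] / 0.1700 = -0.7217 → -0.72
d₂ = d₁ − σ√T = -0.7217 − 0.1700 = -0.8917 → -0.89
Risk-neutral Pr[S_T < K] = N(−d₂) = N(0.89) = 0.8133

0.8133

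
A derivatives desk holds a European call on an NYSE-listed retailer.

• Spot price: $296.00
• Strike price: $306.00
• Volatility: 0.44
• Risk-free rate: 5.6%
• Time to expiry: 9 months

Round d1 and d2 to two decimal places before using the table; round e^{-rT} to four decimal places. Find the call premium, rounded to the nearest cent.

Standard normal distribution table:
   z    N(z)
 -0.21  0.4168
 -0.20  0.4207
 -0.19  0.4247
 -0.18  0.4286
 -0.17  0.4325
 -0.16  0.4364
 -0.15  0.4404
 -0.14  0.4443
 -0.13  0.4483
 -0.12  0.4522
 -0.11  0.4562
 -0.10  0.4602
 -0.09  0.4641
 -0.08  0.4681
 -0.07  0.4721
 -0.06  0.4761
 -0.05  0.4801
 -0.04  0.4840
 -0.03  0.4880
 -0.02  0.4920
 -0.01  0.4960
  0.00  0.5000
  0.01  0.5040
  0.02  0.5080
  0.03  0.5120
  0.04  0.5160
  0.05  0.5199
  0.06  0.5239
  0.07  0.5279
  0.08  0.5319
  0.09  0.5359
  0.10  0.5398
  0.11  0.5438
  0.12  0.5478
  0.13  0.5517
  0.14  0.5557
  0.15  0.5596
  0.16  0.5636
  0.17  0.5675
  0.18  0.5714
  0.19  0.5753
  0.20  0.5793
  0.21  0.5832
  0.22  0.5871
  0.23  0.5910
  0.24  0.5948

T = 0.75;  σ√T = 0.3811
d₁ = [ln(296/306) + (0.056 + 0.44²/2)·0.75] / 0.3811 = [-0.0332 + 0.1146] / 0.3811 = 0.2136 ≈ 0.21
d₂ = d₁ − σ√T = 0.2136 − 0.3811 = -0.1675 ≈ -0.17
e^(−rT) = e^(−0.056·0.75) = 0.9589
N(d₁) = N(0.21) = 0.5832;  N(d₂) = N(-0.17) = 0.4325
C = 296·0.5832 − 306·0.9589·0.4325 = 172.6272 − 126.9056 = 45.7216

$45.72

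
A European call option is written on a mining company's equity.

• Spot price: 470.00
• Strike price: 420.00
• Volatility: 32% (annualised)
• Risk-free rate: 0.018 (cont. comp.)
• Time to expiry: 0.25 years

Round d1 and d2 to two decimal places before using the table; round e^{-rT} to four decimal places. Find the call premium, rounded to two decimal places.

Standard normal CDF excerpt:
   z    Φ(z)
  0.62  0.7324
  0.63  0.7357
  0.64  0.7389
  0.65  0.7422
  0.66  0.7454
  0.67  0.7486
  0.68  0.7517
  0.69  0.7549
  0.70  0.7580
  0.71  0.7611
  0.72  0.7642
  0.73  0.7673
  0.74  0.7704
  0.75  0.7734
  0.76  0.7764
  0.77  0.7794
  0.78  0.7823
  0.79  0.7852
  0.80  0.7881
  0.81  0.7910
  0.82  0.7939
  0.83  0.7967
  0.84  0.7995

61.45

σ√T = 0.32 × 0.5000 = 0.1600
d₁ = [ln(470/420) + (0.018 + 0.32²/2)·0.25] / 0.1600 = [0.1125 + 0.0173] / 0.1600 = 0.8111 ≈ 0.81
d₂ = d₁ − σ√T = 0.8111 − 0.1600 = 0.6511 ≈ 0.65
exp(−rT) = exp(−0.018·0.25) = 0.9955
C = 470·N(0.81) − 420·0.9955·N(0.65) = 470·0.7910 − 420·0.9955·0.7422 = 371.7700 − 310.3212 = 61.4488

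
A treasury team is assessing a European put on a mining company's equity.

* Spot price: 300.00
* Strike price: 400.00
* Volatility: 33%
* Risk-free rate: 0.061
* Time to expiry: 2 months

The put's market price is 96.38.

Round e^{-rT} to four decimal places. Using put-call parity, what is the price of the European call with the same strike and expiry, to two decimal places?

e^(−rT) = e^(−0.061·0.1667) = 0.9899
Put-call parity: C − P = S − K·e^(−rT) = 300 − 400·0.9899 = 300 − 395.9600 = -95.9600
C = P + (C − P) = 96.38 + (-95.9600) = 0.4200

0.42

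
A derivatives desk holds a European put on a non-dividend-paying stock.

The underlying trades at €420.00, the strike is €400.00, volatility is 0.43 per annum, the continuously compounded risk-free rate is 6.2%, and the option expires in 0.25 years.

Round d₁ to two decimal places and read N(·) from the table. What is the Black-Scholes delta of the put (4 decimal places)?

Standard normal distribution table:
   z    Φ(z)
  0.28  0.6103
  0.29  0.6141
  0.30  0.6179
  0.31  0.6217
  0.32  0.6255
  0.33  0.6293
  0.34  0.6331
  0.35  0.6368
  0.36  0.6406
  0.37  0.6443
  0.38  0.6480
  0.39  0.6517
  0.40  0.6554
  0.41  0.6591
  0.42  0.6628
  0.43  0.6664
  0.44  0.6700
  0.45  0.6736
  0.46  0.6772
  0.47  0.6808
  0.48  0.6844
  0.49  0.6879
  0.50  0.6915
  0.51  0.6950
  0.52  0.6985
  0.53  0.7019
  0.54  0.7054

-0.3409

σ√T = 0.43·√0.25 = 0.2150
ln(S/K) + (r + σ²/2)T = ln(420/400) + (0.062 + 0.43²/2)·0.25 = 0.0488 + 0.0386 = 0.0874
d₁ = 0.0874 / 0.2150 = 0.4065 which rounds to 0.41
N(d₁) = N(0.41) = 0.6591
Δ_put = N(d₁) − 1 = 0.6591 − 1 = -0.3409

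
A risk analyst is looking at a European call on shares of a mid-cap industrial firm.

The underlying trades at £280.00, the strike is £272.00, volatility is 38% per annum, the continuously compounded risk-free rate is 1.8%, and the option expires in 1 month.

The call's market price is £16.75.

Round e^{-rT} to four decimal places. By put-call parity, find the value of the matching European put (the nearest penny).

e^(−rT) = e^(−0.018·0.08333) = 0.9985
Put-call parity: C − P = S − K·e^(−rT) = 280 − 272·0.9985 = 280 − 271.5920 = 8.4080
P = C − (C − P) = 16.75 − (8.4080) = 8.3420

£8.34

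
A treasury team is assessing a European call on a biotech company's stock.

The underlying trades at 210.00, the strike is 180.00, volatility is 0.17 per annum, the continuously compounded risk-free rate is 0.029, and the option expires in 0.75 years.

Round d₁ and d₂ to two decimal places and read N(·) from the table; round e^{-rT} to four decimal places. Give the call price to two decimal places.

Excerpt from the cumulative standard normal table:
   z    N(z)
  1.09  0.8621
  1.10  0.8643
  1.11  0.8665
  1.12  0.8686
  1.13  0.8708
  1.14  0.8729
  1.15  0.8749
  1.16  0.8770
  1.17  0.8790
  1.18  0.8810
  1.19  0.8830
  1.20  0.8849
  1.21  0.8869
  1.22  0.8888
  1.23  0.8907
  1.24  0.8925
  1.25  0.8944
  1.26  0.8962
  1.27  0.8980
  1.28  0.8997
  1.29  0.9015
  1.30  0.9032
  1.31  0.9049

35.59

σ√T = 0.17 × 0.8660 = 0.1472
d₁ = [ln(210/180) + (0.029 + 0.17²/2)·0.75] / 0.1472 = [0.1542 + 0.0326] / 0.1472 = 1.2684 ⇒ 1.27
d₂ = d₁ − σ√T = 1.2684 − 0.1472 = 1.1212 ⇒ 1.12
e^(−rT) = e^(−0.029·0.75) = 0.9785
N(d₁) = N(1.27) = 0.8980;  N(d₂) = N(1.12) = 0.8686
C = 210·0.8980 − 180·0.9785·0.8686 = 188.5800 − 152.9865 = 35.5935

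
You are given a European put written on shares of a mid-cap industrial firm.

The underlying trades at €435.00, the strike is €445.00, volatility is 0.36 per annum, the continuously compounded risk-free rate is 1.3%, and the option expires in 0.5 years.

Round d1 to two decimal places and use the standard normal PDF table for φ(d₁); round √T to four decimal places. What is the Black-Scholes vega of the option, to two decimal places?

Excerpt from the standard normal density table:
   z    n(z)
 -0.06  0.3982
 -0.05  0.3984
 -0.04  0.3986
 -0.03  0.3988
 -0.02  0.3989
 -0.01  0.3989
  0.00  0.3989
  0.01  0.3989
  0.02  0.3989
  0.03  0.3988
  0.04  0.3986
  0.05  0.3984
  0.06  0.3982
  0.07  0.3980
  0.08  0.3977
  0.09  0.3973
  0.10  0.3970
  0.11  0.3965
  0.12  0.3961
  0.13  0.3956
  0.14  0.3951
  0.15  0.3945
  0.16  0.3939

σ√T = 0.36·√0.5 = 0.2546
d₁ = [ln(435/445) + (0.013 + ½·0.36²)·0.5] / (σ√T) = (-0.0227 + 0.0389) / 0.2546 = 0.0635 ⇒ 0.06
√T = √0.5 = 0.7071
φ(d₁) = φ(0.06) = 0.3982
vega = S·φ(d₁)·√T = 435·0.3982·0.7071 = 122.4817
(Vega is the same for a European call and put with the same parameters.)

122.48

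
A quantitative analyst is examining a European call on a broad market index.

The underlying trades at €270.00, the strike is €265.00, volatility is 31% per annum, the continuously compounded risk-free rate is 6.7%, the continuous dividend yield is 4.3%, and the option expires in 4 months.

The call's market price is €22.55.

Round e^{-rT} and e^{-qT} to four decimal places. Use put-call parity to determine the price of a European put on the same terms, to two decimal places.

e^(−qT) = e^(−0.043·0.3333) = 0.9858;  e^(−rT) = e^(−0.067·0.3333) = 0.9779
Put-call parity: C − P = S·e^(−qT) − K·e^(−rT) = 270·0.9858 − 265·0.9779 = 266.1660 − 259.1435 = 7.0225
P = C − (C − P) = 22.55 − (7.0225) = 15.5275

€15.53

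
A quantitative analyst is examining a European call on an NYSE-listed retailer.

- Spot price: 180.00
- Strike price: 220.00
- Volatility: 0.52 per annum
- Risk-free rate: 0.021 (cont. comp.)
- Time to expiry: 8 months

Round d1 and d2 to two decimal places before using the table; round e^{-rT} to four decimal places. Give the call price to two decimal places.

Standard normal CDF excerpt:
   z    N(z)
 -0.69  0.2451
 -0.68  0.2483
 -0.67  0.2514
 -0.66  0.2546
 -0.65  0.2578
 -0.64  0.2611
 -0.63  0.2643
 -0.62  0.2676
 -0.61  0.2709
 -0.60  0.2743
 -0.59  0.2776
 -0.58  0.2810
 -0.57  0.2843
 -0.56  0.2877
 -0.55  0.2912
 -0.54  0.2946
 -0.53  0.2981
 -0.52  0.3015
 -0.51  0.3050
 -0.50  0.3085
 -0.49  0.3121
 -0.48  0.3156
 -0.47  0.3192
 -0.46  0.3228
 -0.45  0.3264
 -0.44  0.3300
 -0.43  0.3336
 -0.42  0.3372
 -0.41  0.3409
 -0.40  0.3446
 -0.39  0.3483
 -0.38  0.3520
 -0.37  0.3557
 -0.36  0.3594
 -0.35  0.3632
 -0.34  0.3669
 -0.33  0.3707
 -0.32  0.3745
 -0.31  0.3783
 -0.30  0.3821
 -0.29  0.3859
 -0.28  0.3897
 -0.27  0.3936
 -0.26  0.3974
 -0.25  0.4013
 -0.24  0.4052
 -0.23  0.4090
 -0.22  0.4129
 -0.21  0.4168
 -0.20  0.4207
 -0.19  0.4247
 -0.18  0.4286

σ√T = 0.52·√0.6667 = 0.4246
d₁ = [ln(180/220) + (0.021 + 0.52²/2)·0.6667] / 0.4246 = [-0.2007 + 0.1041] / 0.4246 = -0.2274 → -0.23
d₂ = d₁ − σ√T = -0.2274 − 0.4246 = -0.6520 → -0.65
e^(−rT) = e^(−0.021·0.6667) = 0.9861
C = 180·N(-0.23) − 220·0.9861·N(-0.65) = 180·0.4090 − 220·0.9861·0.2578 = 73.6200 − 55.9276 = 17.6924

17.69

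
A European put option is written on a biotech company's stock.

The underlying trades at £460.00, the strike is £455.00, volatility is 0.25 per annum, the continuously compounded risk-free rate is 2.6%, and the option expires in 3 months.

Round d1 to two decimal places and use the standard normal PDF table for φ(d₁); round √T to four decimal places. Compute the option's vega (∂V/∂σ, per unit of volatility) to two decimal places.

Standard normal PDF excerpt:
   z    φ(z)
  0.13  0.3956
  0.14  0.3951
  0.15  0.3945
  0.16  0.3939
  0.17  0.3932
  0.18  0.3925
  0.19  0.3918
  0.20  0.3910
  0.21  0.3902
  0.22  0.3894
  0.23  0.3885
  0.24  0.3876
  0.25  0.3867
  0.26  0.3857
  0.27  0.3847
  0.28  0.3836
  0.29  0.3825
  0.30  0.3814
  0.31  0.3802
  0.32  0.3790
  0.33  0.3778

T = 0.25;  σ√T = 0.1250
d₁ = [ln(460/455) + (0.026 + 0.25²/2)·0.25] / 0.1250 = [0.0109 + 0.0143] / 0.1250 = 0.2019 → 0.20
√T = √0.25 = 0.5000
φ(d₁) = φ(0.20) = 0.3910
vega = S·φ(d₁)·√T = 460·0.3910·0.5000 = 89.9300
(The call has the same vega.)

89.93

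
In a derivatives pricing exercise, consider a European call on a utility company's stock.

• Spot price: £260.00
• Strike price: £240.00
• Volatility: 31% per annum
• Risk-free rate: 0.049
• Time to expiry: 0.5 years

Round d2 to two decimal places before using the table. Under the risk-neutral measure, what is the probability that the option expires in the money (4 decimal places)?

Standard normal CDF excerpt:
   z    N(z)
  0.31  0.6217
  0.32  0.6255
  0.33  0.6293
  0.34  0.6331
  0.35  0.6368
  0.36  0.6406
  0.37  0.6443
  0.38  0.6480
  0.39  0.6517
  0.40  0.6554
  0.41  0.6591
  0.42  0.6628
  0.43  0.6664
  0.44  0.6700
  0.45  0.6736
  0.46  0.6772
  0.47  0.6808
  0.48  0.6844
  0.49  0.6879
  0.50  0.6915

0.6443

T = 0.5;  σ√T = 0.2192
ln(S/K) + (r + σ²/2)T = ln(260/240) + (0.049 + 0.31²/2)·0.5 = 0.0800 + 0.0485 = 0.1286
d₁ = 0.1286 / 0.2192 = 0.5865 ⇒ 0.59
d₂ = d₁ − σ√T = 0.5865 − 0.2192 = 0.3673 ⇒ 0.37
Risk-neutral Pr[S_T > K] = N(d₂) = N(0.37) = 0.6443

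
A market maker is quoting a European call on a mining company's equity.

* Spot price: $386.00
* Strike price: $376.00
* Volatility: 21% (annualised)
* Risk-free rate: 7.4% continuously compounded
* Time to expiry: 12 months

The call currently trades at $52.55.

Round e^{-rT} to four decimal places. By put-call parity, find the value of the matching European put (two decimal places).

e^(−rT) = e^(−0.074·1) = 0.9287
Put-call parity: C − P = S − K·e^(−rT) = 386 − 376·0.9287 = 386 − 349.1912 = 36.8088
P = C − (C − P) = 52.55 − (36.8088) = 15.7412

$15.74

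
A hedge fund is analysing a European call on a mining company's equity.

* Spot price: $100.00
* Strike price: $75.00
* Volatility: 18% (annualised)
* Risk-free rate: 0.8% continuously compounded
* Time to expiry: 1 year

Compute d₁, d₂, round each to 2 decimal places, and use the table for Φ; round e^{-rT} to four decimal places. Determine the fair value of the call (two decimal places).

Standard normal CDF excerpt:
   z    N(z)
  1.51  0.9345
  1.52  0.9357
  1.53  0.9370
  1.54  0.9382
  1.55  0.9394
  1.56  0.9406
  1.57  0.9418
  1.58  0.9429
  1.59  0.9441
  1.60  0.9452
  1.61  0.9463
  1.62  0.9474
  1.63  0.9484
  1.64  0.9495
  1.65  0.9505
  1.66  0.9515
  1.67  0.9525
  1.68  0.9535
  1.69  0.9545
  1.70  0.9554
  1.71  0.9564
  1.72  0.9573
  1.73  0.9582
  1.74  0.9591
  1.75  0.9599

$25.93

σ√T = 0.18·√1 = 0.1800
ln(S/K) + (r + σ²/2)T = ln(100/75) + (0.008 + 0.18²/2)·1 = 0.2877 + 0.0242 = 0.3119
d₁ = 0.3119 / 0.1800 = 1.7327 which rounds to 1.73
d₂ = d₁ − σ√T = 1.7327 − 0.1800 = 1.5527 which rounds to 1.55
exp(−rT) = exp(−0.008·1) = 0.9920
C = 100·N(1.73) − 75·0.9920·N(1.55) = 100·0.9582 − 75·0.9920·0.9394 = 95.8200 − 69.8914 = 25.9286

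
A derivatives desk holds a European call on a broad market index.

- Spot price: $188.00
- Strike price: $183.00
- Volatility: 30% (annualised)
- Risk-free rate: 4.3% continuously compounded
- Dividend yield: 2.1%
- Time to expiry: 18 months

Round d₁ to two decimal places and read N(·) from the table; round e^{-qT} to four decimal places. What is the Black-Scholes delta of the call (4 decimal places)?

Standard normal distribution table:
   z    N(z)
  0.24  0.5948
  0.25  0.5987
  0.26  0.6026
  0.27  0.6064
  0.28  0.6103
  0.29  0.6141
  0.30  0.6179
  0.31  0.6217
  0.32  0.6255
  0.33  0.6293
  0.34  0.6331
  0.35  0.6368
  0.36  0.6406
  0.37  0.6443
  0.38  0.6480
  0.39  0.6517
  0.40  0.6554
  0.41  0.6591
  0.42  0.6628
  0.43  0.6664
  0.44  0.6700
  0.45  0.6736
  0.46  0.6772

0.6171

σ√T = 0.3 × 1.2247 = 0.3674
d₁ = [ln(188/183) + (0.043 − 0.021 + 0.3²/2)·1.5] / 0.3674 = [0.0270 + 0.1005] / 0.3674 = 0.3469 ≈ 0.35
N(d₁) = N(0.35) = 0.6368
Δ_call = exp(−qT)·N(d₁) = 0.9690·0.6368 = 0.6171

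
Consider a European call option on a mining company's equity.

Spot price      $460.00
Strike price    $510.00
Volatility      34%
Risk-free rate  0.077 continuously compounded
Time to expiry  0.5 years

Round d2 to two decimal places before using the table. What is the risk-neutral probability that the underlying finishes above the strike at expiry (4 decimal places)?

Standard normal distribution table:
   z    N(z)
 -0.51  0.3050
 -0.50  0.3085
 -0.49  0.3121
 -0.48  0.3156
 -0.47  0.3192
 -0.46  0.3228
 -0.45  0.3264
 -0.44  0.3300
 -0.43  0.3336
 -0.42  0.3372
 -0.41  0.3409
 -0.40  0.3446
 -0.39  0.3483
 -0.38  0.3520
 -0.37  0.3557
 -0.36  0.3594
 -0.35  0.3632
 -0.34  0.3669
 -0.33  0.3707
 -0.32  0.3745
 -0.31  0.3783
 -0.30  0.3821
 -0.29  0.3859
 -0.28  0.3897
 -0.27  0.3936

T = 0.5;  σ√T = 0.2404
ln(S/K) + (r + σ²/2)T = ln(460/510) + (0.077 + 0.34²/2)·0.5 = -0.1032 + 0.0674 = -0.0358
d₁ = -0.0358 / 0.2404 = -0.1488 → -0.15
d₂ = d₁ − σ√T = -0.1488 − 0.2404 = -0.3893 → -0.39
Pr(exercise) under Q = N(d₂) = 0.3483

0.3483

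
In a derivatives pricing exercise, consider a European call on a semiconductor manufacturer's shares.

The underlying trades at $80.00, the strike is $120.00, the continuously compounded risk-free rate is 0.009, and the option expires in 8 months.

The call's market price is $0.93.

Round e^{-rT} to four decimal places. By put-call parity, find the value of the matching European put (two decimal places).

$40.21

exp(−rT) = exp(−0.009·0.6667) = 0.9940
Put-call parity: C − P = S − K·e^(−rT) = 80 − 120·0.9940 = 80 − 119.2800 = -39.2800
P = C − (C − P) = 0.93 − (-39.2800) = 40.2100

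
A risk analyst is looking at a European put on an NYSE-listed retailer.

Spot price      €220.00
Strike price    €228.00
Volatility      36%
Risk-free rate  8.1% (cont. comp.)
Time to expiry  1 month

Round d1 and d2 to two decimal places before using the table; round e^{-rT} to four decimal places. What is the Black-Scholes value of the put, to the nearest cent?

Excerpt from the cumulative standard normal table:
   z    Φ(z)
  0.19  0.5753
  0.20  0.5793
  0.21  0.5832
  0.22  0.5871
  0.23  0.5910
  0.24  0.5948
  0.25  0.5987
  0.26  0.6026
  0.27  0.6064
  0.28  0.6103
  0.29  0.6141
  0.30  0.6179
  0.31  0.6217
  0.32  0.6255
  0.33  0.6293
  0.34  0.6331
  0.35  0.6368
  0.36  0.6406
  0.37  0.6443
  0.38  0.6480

σ√T = 0.36 × 0.2887 = 0.1039
d₁ = [ln(220/228) + (0.081 + 0.36²/2)·0.08333] / 0.1039 = [-0.0357 + 0.0121] / 0.1039 = -0.2268 → -0.23
d₂ = d₁ − σ√T = -0.2268 − 0.1039 = -0.3307 → -0.33
e^(−rT) = e^(−0.081·0.08333) = 0.9933
N(−d₂) = N(0.33) = 0.6293;  N(−d₁) = N(0.23) = 0.5910
P = 228·0.9933·0.6293 − 220·0.5910 = 142.5191 − 130.0200 = 12.4991

€12.50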